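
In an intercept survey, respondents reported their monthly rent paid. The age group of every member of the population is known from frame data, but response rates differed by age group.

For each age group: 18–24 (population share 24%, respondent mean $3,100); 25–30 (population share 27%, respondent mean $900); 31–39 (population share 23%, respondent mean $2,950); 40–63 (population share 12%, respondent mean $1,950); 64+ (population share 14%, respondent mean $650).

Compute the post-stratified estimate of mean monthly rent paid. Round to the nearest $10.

$1,990

Each cell contributes population-share × respondent value:
  18–24: 0.24 × 3100 = 744
  25–30: 0.27 × 900 = 243
  31–39: 0.23 × 2950 = 678.5
  40–63: 0.12 × 1950 = 234
  64+: 0.14 × 650 = 91
Post-stratified estimate = 1990.5 → $1,990.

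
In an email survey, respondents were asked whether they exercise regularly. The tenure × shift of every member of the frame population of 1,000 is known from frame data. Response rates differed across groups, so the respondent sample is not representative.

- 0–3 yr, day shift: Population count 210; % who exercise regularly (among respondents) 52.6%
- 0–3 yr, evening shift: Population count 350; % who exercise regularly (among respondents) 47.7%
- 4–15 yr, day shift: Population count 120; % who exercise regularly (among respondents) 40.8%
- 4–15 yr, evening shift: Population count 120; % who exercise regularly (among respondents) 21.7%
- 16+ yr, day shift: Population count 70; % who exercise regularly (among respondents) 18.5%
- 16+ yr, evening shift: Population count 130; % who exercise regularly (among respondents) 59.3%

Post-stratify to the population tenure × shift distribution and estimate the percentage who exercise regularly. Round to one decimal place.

44.2%

Weight each group's respondent value by its population share:
  0–3 yr, day shift: (210/1,000) × 52.6 = 11.046
  0–3 yr, evening shift: (350/1,000) × 47.7 = 16.695
  4–15 yr, day shift: (120/1,000) × 40.8 = 4.896
  4–15 yr, evening shift: (120/1,000) × 21.7 = 2.604
  16+ yr, day shift: (70/1,000) × 18.5 = 1.295
  16+ yr, evening shift: (130/1,000) × 59.3 = 7.709
Post-stratified estimate = 44.245 → 44.2%.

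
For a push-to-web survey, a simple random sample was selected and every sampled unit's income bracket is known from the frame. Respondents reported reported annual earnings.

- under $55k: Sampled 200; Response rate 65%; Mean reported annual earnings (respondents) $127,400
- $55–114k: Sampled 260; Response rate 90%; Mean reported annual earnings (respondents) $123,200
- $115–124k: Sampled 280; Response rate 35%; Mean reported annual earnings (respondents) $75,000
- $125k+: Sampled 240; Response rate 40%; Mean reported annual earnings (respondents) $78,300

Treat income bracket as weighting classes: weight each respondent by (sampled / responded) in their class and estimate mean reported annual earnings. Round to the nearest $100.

$99,300

Inverse-response-rate weighting restores each class to its sampled count, so class totals weight by n_sampled:
  under $55k: 200 × 127,400 = 25,480,000
  $55–114k: 260 × 123,200 = 32,032,000
  $115–124k: 280 × 75,000 = 21,000,000
  $125k+: 240 × 78,300 = 18,792,000
Adjusted estimate = 97,304,000 / 980 = 99289.8 → $99,300.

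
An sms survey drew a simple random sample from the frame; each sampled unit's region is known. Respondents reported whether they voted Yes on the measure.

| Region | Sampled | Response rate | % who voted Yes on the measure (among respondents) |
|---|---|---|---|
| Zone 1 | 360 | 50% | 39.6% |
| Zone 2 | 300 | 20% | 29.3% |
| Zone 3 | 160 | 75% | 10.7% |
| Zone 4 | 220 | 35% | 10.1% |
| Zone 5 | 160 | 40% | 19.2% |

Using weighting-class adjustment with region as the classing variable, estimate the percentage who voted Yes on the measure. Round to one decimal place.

Weighting each respondent by the inverse class response rate inflates each class back to its sampled size, so the class weight is n_sampled:
  Zone 1: 360 × 39.6 = 14,256
  Zone 2: 300 × 29.3 = 8790
  Zone 3: 160 × 10.7 = 1712
  Zone 4: 220 × 10.1 = 2222
  Zone 5: 160 × 19.2 = 3072
Adjusted estimate = 30,052 / 1,200 = 25.0433 → 25.0%.

25.0%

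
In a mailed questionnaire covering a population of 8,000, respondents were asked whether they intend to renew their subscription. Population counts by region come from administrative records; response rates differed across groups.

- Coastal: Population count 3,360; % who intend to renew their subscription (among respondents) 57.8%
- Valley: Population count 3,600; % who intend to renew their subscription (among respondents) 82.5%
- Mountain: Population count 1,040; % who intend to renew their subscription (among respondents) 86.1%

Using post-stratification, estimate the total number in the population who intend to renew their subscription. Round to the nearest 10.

5,810

Apply each group's respondent rate to its population count:
  Coastal: 3,360 × 57.8% = 1942.08
  Valley: 3,600 × 82.5% = 2970
  Mountain: 1,040 × 86.1% = 895.44
Estimated total = 5807.52 → 5,810.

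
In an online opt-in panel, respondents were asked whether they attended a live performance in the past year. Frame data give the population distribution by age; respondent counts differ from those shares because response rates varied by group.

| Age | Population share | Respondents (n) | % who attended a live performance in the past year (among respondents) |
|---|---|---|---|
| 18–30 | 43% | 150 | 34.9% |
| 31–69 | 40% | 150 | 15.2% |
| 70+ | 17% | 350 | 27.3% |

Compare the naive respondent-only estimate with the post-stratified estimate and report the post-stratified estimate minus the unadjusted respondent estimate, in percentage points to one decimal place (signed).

Naive respondent-only estimate (weights = respondent counts):
  (150/650)×34.9 + (150/650)×15.2 + (350/650)×27.3 = 26.2615%
Reweighting by population age shares:
  0.43×34.9 + 0.4×15.2 + 0.17×27.3 = 25.728%
Difference = 25.728 − 26.2615 = -0.5335 pp.

-0.5 percentage points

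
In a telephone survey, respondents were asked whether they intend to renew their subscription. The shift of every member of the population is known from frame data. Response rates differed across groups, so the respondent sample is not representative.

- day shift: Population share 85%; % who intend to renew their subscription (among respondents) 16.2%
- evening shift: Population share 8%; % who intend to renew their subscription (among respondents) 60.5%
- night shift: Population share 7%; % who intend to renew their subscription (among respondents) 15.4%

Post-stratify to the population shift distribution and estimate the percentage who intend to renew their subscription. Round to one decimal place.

Weight each group's respondent value by its population share:
  day shift: 0.85 × 16.2 = 13.77
  evening shift: 0.08 × 60.5 = 4.84
  night shift: 0.07 × 15.4 = 1.078
Post-stratified estimate = 19.688 → 19.7%.

19.7%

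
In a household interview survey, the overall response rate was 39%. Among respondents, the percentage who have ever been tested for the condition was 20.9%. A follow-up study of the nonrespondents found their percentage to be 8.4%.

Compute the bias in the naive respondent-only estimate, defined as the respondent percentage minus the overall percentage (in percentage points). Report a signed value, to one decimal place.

Nonresponse fraction = 1 − 0.39 = 0.61.
Bias = (nonresponse fraction) × (respondent percentage − nonrespondent percentage)
     = 0.61 × (20.9 − 8.4) = 0.61 × 12.5 = 7.625.

+7.6 percentage points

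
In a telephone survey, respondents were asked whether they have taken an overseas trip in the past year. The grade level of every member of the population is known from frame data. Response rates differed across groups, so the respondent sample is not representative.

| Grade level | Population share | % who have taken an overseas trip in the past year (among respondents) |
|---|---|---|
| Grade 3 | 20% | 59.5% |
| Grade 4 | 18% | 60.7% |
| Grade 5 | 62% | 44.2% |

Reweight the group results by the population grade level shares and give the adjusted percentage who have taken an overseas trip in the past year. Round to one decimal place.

Reweight to the known grade level distribution:
  Grade 3: 0.2 × 59.5 = 11.9
  Grade 4: 0.18 × 60.7 = 10.926
  Grade 5: 0.62 × 44.2 = 27.404
Post-stratified estimate = 50.23 → 50.2%.

50.2%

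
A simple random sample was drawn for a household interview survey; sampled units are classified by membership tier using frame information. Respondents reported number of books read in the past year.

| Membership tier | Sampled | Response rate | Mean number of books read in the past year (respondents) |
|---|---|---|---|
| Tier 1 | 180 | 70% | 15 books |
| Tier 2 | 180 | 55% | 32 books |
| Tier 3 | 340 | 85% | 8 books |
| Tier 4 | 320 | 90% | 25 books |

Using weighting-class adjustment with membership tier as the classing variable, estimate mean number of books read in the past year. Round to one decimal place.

18.8

With weight = n_sampled/n_responded per class, the weighted class total is n_sampled:
  Tier 1: 180 × 15 = 2700
  Tier 2: 180 × 32 = 5760
  Tier 3: 340 × 8 = 2720
  Tier 4: 320 × 25 = 8000
Adjusted estimate = 19,180 / 1,020 = 18.8039 → 18.8.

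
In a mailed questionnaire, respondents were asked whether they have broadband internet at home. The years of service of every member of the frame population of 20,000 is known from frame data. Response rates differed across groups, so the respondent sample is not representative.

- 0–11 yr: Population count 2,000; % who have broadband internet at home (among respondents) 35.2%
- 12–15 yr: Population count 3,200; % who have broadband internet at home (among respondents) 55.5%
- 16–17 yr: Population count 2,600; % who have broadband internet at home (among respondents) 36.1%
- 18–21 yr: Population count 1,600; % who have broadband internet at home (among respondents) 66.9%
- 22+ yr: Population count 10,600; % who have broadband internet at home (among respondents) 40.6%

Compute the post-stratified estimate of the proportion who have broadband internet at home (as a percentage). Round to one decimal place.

44.0%

Reweight to the known years of service distribution:
  0–11 yr: (2,000/20,000) × 35.2 = 3.52
  12–15 yr: (3,200/20,000) × 55.5 = 8.88
  16–17 yr: (2,600/20,000) × 36.1 = 4.693
  18–21 yr: (1,600/20,000) × 66.9 = 5.352
  22+ yr: (10,600/20,000) × 40.6 = 21.518
Post-stratified estimate = 43.963 → 44.0%.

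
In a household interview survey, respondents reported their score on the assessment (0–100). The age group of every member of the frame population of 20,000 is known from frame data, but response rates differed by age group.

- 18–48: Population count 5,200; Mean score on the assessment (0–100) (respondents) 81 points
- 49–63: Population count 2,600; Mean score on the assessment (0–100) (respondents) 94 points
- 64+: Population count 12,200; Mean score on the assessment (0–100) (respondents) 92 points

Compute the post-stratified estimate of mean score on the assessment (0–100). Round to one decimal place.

89.4

Each cell contributes population-share × respondent value:
  18–48: (5,200/20,000) × 81 = 21.06
  49–63: (2,600/20,000) × 94 = 12.22
  64+: (12,200/20,000) × 92 = 56.12
Post-stratified estimate = 89.4 → 89.4.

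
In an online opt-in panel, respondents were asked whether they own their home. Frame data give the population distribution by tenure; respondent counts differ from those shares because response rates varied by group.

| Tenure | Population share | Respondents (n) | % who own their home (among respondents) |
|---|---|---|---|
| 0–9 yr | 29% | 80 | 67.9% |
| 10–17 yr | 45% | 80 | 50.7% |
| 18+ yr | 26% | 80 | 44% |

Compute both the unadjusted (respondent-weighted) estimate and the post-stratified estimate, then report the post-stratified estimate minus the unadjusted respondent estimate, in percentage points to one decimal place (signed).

Unadjusted (pooled respondent) estimate weights by respondent counts:
  (80/240)×67.9 + (80/240)×50.7 + (80/240)×44 = 54.2%
Post-stratified estimate weights by population shares:
  0.29×67.9 + 0.45×50.7 + 0.26×44 = 53.946%
Difference = 53.946 − 54.2 = -0.254 pp.

-0.3 percentage points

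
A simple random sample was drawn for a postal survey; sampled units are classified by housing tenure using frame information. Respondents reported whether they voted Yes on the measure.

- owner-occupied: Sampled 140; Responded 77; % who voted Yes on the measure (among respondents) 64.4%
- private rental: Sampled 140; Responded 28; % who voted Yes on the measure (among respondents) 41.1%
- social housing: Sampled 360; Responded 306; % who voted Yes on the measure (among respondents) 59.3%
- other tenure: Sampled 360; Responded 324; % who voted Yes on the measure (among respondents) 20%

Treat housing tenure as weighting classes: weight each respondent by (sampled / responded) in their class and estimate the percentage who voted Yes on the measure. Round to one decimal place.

Response rates by class: owner-occupied 77/140 = 55%, private rental 28/140 = 20%, social housing 306/360 = 85%, other tenure 324/360 = 90%.
Inverse-response-rate weighting restores each class to its sampled count, so class totals weight by n_sampled:
  owner-occupied: 140 × 64.4 = 9016
  private rental: 140 × 41.1 = 5754
  social housing: 360 × 59.3 = 21,348
  other tenure: 360 × 20 = 7200
Adjusted estimate = 43,318 / 1,000 = 43.318 → 43.3%.

43.3%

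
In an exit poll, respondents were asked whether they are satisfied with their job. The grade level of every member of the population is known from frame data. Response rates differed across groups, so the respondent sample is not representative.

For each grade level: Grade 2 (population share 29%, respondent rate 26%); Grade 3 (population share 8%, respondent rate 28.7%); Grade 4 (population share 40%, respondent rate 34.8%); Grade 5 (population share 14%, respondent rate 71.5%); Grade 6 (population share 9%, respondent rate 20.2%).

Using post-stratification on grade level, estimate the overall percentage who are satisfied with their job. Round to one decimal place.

Weight each group's respondent value by its population share:
  Grade 2: 0.29 × 26 = 7.54
  Grade 3: 0.08 × 28.7 = 2.296
  Grade 4: 0.4 × 34.8 = 13.92
  Grade 5: 0.14 × 71.5 = 10.01
  Grade 6: 0.09 × 20.2 = 1.818
Post-stratified estimate = 35.584 → 35.6%.

35.6%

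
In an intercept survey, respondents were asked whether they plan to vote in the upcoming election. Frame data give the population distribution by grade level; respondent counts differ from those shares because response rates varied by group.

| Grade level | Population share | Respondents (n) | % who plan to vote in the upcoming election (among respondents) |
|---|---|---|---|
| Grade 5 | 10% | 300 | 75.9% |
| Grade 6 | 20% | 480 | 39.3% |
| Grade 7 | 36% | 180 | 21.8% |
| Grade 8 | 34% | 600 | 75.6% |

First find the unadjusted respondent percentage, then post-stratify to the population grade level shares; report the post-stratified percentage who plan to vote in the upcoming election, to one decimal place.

49.0%

Naive respondent-only estimate (weights = respondent counts):
  (300/1560)×75.9 + (480/1560)×39.3 + (180/1560)×21.8 + (600/1560)×75.6 = 58.2808%
Reweighting by population grade level shares:
  0.1×75.9 + 0.2×39.3 + 0.36×21.8 + 0.34×75.6 = 49.002%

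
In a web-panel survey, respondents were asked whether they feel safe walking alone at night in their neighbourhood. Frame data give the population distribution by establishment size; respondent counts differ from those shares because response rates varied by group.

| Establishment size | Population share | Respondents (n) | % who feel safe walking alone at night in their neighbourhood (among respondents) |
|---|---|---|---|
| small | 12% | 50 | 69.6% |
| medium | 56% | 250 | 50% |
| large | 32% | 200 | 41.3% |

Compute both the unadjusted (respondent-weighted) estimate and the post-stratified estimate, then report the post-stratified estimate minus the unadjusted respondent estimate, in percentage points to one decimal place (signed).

+1.1 percentage points

Naive respondent-only estimate (weights = respondent counts):
  (50/500)×69.6 + (250/500)×50 + (200/500)×41.3 = 48.48%
Reweighting by population establishment size shares:
  0.12×69.6 + 0.56×50 + 0.32×41.3 = 49.568%
Difference = 49.568 − 48.48 = 1.088 pp.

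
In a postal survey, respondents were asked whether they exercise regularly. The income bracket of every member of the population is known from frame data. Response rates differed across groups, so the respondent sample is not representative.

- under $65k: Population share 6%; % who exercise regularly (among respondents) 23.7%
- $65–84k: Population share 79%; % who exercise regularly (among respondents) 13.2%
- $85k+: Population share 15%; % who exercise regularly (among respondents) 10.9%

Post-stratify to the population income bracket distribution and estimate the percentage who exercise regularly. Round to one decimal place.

13.5%

Weight each group's respondent value by its population share:
  under $65k: 0.06 × 23.7 = 1.422
  $65–84k: 0.79 × 13.2 = 10.428
  $85k+: 0.15 × 10.9 = 1.635
Post-stratified estimate = 13.485 → 13.5%.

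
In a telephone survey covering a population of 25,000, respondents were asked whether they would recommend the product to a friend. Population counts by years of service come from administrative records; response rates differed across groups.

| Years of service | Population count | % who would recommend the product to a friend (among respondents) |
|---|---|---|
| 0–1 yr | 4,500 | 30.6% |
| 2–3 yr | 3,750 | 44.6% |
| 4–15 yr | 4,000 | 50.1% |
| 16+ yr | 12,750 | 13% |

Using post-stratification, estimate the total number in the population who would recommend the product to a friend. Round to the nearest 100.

Each cell contributes its population count × the respondent rate:
  0–1 yr: 4,500 × 30.6% = 1377
  2–3 yr: 3,750 × 44.6% = 1672.5
  4–15 yr: 4,000 × 50.1% = 2004
  16+ yr: 12,750 × 13% = 1657.5
Estimated total = 6711 → 6,700.

6,700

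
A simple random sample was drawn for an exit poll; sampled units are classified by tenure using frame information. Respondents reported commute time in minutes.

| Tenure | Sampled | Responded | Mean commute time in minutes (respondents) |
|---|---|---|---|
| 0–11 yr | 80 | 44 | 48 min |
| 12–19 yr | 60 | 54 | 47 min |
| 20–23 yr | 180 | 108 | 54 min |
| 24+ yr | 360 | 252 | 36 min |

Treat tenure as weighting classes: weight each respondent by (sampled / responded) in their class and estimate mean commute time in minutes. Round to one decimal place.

43.1

Response rates by class: 0–11 yr 44/80 = 55%, 12–19 yr 54/60 = 90%, 20–23 yr 108/180 = 60%, 24+ yr 252/360 = 70%.
Weighting each respondent by the inverse class response rate inflates each class back to its sampled size, so the class weight is n_sampled:
  0–11 yr: 80 × 48 = 3840
  12–19 yr: 60 × 47 = 2820
  20–23 yr: 180 × 54 = 9720
  24+ yr: 360 × 36 = 12,960
Adjusted estimate = 29,340 / 680 = 43.1471 → 43.1.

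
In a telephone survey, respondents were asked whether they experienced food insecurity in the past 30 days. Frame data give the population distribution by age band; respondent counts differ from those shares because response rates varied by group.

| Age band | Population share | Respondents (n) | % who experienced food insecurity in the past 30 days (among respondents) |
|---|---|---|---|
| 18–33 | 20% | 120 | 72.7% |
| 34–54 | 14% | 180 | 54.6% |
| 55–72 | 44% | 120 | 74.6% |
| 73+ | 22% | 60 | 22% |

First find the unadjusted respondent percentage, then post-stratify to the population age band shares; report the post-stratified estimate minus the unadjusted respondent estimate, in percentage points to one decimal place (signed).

Without adjustment, the pooled respondent share is:
  (120/480)×72.7 + (180/480)×54.6 + (120/480)×74.6 + (60/480)×22 = 60.05%
Reweighting by population age band shares:
  0.2×72.7 + 0.14×54.6 + 0.44×74.6 + 0.22×22 = 59.848%
Difference = 59.848 − 60.05 = -0.202 pp.

-0.2 percentage points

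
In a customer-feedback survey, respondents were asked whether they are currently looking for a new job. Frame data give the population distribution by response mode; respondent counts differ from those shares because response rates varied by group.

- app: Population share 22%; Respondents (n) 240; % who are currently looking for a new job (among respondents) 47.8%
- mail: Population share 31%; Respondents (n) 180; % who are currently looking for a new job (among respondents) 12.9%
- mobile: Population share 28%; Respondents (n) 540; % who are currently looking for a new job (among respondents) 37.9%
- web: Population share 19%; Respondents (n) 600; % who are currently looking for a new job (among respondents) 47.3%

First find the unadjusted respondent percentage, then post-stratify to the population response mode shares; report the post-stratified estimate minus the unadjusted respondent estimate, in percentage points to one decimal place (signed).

Unadjusted (pooled respondent) estimate weights by respondent counts:
  (240/1560)×47.8 + (180/1560)×12.9 + (540/1560)×37.9 + (600/1560)×47.3 = 40.1538%
Post-stratified estimate weights by population shares:
  0.22×47.8 + 0.31×12.9 + 0.28×37.9 + 0.19×47.3 = 34.114%
Difference = 34.114 − 40.1538 = -6.0398 pp.

-6.0 percentage points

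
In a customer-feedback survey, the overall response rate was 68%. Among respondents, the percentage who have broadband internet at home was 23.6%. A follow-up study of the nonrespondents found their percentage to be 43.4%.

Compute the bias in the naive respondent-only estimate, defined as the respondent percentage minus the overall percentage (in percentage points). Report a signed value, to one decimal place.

Nonresponse fraction = 1 − 0.68 = 0.32.
Bias = (nonresponse fraction) × (respondent percentage − nonrespondent percentage)
     = 0.32 × (23.6 − 43.4) = 0.32 × -19.8 = -6.336.

-6.3 percentage points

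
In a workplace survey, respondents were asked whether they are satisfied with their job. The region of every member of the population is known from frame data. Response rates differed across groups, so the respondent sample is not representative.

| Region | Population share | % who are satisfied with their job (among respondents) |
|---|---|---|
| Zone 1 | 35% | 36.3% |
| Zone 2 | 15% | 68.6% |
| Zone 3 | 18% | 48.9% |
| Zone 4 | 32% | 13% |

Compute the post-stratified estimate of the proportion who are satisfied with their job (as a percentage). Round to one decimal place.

Post-stratification weights by population share, not respondent share:
  Zone 1: 0.35 × 36.3 = 12.705
  Zone 2: 0.15 × 68.6 = 10.29
  Zone 3: 0.18 × 48.9 = 8.802
  Zone 4: 0.32 × 13 = 4.16
Post-stratified estimate = 35.957 → 36.0%.

36.0%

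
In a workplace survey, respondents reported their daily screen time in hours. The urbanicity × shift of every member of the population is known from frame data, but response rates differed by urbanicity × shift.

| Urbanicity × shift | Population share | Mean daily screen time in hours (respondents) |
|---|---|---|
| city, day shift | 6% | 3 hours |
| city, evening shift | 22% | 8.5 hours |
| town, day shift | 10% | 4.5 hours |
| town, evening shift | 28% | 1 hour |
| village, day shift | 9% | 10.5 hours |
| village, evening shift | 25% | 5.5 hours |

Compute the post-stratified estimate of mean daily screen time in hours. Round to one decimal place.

5.1

Each cell contributes population-share × respondent value:
  city, day shift: 0.06 × 3 = 0.18
  city, evening shift: 0.22 × 8.5 = 1.87
  town, day shift: 0.1 × 4.5 = 0.45
  town, evening shift: 0.28 × 1 = 0.28
  village, day shift: 0.09 × 10.5 = 0.945
  village, evening shift: 0.25 × 5.5 = 1.375
Post-stratified estimate = 5.1 → 5.1.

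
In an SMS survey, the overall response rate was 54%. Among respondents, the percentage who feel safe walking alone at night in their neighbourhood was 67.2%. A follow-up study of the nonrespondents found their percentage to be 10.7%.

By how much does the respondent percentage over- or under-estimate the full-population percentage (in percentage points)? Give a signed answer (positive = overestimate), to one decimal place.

Nonresponse fraction = 1 − 0.54 = 0.46.
Bias = (nonresponse fraction) × (respondent percentage − nonrespondent percentage)
     = 0.46 × (67.2 − 10.7) = 0.46 × 56.5 = 25.99.

+26.0 percentage points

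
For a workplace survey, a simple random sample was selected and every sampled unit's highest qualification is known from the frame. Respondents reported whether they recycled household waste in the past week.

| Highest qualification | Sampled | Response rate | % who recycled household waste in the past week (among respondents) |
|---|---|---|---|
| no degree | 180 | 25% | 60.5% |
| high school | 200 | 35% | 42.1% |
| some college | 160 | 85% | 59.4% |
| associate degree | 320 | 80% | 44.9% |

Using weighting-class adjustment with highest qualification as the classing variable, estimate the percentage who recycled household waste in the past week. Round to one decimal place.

Inverse-response-rate weighting restores each class to its sampled count, so class totals weight by n_sampled:
  no degree: 180 × 60.5 = 10,890
  high school: 200 × 42.1 = 8420
  some college: 160 × 59.4 = 9504
  associate degree: 320 × 44.9 = 14,368
Adjusted estimate = 43,182 / 860 = 50.2116 → 50.2%.

50.2%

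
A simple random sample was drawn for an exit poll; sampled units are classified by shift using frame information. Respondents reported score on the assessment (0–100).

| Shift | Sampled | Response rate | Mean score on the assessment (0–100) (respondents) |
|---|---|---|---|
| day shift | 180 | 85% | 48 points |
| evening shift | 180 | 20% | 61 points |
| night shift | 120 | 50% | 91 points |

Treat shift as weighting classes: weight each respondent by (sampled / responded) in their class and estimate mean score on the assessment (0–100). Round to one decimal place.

Each respondent's weight = sampled/responded in their class; summing within a class gives n_sampled, so:
  day shift: 180 × 48 = 8640
  evening shift: 180 × 61 = 10,980
  night shift: 120 × 91 = 10,920
Adjusted estimate = 30,540 / 480 = 63.625 → 63.6.

63.6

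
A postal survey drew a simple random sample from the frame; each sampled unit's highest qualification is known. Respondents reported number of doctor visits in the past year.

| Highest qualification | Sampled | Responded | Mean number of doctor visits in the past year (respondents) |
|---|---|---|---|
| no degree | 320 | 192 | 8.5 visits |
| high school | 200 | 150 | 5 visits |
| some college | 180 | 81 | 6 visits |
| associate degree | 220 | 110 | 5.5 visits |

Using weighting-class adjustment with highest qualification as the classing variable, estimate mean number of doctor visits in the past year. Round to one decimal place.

6.5

Response rates by class: no degree 192/320 = 60%, high school 150/200 = 75%, some college 81/180 = 45%, associate degree 110/220 = 50%.
Weighting each respondent by the inverse class response rate inflates each class back to its sampled size, so the class weight is n_sampled:
  no degree: 320 × 8.5 = 2720
  high school: 200 × 5 = 1000
  some college: 180 × 6 = 1080
  associate degree: 220 × 5.5 = 1210
Adjusted estimate = 6010 / 920 = 6.53261 → 6.5.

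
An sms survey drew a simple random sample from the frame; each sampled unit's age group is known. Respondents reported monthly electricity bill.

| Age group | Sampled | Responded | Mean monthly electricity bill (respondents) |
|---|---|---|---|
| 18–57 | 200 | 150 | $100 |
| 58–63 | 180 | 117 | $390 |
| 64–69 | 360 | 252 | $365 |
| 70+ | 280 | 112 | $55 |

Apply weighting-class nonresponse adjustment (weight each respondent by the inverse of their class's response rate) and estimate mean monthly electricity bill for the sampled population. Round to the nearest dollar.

$232

Class response rates: 18–57 150/200 = 75%, 58–63 117/180 = 65%, 64–69 252/360 = 70%, 70+ 112/280 = 40%.
With weight = n_sampled/n_responded per class, the weighted class total is n_sampled:
  18–57: 200 × 100 = 20,000
  58–63: 180 × 390 = 70,200
  64–69: 360 × 365 = 131,400
  70+: 280 × 55 = 15,400
Adjusted estimate = 237,000 / 1,020 = 232.353 → $232.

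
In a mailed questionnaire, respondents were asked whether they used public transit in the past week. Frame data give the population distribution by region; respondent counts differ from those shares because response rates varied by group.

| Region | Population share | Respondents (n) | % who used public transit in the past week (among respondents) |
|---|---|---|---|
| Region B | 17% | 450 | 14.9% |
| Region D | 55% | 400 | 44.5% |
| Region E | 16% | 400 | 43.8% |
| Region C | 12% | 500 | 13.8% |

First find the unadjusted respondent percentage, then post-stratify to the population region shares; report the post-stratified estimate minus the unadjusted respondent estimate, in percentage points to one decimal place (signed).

+7.7 percentage points

Unadjusted (pooled respondent) estimate weights by respondent counts:
  (450/1750)×14.9 + (400/1750)×44.5 + (400/1750)×43.8 + (500/1750)×13.8 = 27.9571%
Post-stratifying to population shares instead:
  0.17×14.9 + 0.55×44.5 + 0.16×43.8 + 0.12×13.8 = 35.672%
Difference = 35.672 − 27.9571 = 7.7149 pp.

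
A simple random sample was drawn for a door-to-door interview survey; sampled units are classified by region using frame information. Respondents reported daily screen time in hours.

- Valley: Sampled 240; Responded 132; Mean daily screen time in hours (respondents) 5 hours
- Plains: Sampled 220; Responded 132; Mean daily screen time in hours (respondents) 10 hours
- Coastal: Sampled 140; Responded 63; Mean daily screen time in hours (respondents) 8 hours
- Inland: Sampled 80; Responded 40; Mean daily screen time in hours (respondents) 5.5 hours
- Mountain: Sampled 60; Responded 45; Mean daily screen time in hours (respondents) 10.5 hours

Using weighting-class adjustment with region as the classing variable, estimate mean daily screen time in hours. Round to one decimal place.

7.6

Class response rates: Valley 132/240 = 55%, Plains 132/220 = 60%, Coastal 63/140 = 45%, Inland 40/80 = 50%, Mountain 45/60 = 75%.
Inverse-response-rate weighting restores each class to its sampled count, so class totals weight by n_sampled:
  Valley: 240 × 5 = 1200
  Plains: 220 × 10 = 2200
  Coastal: 140 × 8 = 1120
  Inland: 80 × 5.5 = 440
  Mountain: 60 × 10.5 = 630
Adjusted estimate = 5590 / 740 = 7.55405 → 7.6.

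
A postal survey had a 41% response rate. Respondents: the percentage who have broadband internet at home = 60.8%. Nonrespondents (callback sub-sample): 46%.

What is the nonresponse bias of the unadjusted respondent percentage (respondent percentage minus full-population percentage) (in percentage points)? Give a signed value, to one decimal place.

Nonresponse fraction = 1 − 0.41 = 0.59.
Bias = (nonresponse fraction) × (respondent percentage − nonrespondent percentage)
     = 0.59 × (60.8 − 46) = 0.59 × 14.8 = 8.732.

+8.7 percentage points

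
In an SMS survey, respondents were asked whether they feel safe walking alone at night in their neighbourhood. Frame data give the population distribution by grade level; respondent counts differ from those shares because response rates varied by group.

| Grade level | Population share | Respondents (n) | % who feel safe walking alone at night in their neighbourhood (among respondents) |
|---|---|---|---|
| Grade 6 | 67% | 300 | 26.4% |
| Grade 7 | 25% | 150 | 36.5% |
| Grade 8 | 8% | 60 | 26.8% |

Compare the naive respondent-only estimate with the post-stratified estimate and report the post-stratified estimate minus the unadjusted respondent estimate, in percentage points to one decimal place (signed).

Unadjusted (pooled respondent) estimate weights by respondent counts:
  (300/510)×26.4 + (150/510)×36.5 + (60/510)×26.8 = 29.4176%
Reweighting by population grade level shares:
  0.67×26.4 + 0.25×36.5 + 0.08×26.8 = 28.957%
Difference = 28.957 − 29.4176 = -0.4606 pp.

-0.5 percentage points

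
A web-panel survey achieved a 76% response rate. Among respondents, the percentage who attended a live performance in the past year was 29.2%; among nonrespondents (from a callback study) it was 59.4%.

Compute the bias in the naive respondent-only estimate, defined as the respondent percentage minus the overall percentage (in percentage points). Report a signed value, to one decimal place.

Nonresponse fraction = 1 − 0.76 = 0.24.
Bias = (nonresponse fraction) × (respondent percentage − nonrespondent percentage)
     = 0.24 × (29.2 − 59.4) = 0.24 × -30.2 = -7.248.

-7.2 percentage points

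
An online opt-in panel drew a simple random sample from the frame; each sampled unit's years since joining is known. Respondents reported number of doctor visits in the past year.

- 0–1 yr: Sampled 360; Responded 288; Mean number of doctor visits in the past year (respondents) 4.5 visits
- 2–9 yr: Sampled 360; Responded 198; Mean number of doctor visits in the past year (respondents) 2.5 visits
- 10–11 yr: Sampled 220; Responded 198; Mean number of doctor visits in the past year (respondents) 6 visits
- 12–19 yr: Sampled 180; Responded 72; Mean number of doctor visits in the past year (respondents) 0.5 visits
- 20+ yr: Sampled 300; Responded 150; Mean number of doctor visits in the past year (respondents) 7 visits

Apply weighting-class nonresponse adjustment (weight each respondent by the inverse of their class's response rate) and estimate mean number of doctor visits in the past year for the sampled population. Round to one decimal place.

Response rates by class: 0–1 yr 288/360 = 80%, 2–9 yr 198/360 = 55%, 10–11 yr 198/220 = 90%, 12–19 yr 72/180 = 40%, 20+ yr 150/300 = 50%.
Inverse-response-rate weighting restores each class to its sampled count, so class totals weight by n_sampled:
  0–1 yr: 360 × 4.5 = 1620
  2–9 yr: 360 × 2.5 = 900
  10–11 yr: 220 × 6 = 1320
  12–19 yr: 180 × 0.5 = 90
  20+ yr: 300 × 7 = 2100
Adjusted estimate = 6030 / 1,420 = 4.24648 → 4.2.

4.2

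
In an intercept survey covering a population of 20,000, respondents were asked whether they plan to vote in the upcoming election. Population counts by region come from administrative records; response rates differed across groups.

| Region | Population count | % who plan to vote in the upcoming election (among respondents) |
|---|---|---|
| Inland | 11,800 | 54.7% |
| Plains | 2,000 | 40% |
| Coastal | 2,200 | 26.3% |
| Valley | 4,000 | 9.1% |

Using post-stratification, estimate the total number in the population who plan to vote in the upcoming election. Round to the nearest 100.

8,200

Estimated count per cell = population count × respondent percentage:
  Inland: 11,800 × 54.7% = 6454.6
  Plains: 2,000 × 40% = 800
  Coastal: 2,200 × 26.3% = 578.6
  Valley: 4,000 × 9.1% = 364
Estimated total = 8197.2 → 8,200.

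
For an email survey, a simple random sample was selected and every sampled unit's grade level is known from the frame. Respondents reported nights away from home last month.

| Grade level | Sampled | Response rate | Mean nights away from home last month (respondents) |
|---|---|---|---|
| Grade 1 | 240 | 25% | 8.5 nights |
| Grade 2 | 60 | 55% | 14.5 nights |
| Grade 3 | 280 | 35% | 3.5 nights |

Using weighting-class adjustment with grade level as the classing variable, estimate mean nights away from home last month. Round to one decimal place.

6.7

With weight = n_sampled/n_responded per class, the weighted class total is n_sampled:
  Grade 1: 240 × 8.5 = 2040
  Grade 2: 60 × 14.5 = 870
  Grade 3: 280 × 3.5 = 980
Adjusted estimate = 3890 / 580 = 6.7069 → 6.7.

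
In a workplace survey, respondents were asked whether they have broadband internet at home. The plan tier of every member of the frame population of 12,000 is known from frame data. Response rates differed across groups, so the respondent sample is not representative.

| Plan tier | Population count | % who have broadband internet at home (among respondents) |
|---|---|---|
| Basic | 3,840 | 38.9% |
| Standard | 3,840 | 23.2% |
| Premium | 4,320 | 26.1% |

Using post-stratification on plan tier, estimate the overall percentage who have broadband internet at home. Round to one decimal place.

29.3%

Reweight to the known plan tier distribution:
  Basic: (3,840/12,000) × 38.9 = 12.448
  Standard: (3,840/12,000) × 23.2 = 7.424
  Premium: (4,320/12,000) × 26.1 = 9.396
Post-stratified estimate = 29.268 → 29.3%.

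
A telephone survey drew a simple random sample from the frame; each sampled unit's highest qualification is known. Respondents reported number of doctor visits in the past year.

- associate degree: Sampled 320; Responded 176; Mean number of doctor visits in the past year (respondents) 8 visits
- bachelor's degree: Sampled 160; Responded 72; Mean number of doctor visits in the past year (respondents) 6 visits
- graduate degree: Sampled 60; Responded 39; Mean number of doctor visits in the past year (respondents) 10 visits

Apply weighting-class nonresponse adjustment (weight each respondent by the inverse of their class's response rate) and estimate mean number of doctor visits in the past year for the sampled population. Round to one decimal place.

Response rates by class: associate degree 176/320 = 55%, bachelor's degree 72/160 = 45%, graduate degree 39/60 = 65%.
Inverse-response-rate weighting restores each class to its sampled count, so class totals weight by n_sampled:
  associate degree: 320 × 8 = 2560
  bachelor's degree: 160 × 6 = 960
  graduate degree: 60 × 10 = 600
Adjusted estimate = 4120 / 540 = 7.62963 → 7.6.

7.6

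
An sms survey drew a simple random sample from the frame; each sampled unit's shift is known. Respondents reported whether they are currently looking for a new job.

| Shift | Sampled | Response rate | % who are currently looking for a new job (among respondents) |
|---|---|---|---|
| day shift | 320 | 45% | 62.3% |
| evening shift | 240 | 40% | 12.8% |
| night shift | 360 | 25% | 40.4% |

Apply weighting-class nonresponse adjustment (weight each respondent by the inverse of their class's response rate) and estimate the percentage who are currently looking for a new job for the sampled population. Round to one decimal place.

40.8%

Inverse-response-rate weighting restores each class to its sampled count, so class totals weight by n_sampled:
  day shift: 320 × 62.3 = 19,936
  evening shift: 240 × 12.8 = 3072
  night shift: 360 × 40.4 = 14,544
Adjusted estimate = 37,552 / 920 = 40.8174 → 40.8%.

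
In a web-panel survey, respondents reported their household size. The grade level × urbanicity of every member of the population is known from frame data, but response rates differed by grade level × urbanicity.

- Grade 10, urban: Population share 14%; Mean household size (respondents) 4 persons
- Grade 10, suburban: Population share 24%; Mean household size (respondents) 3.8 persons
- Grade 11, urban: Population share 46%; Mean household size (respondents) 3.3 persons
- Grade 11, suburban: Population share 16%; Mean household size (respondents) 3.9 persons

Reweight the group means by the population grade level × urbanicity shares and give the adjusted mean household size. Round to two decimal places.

3.61

Reweight to the known grade level × urbanicity distribution:
  Grade 10, urban: 0.14 × 4 = 0.56
  Grade 10, suburban: 0.24 × 3.8 = 0.912
  Grade 11, urban: 0.46 × 3.3 = 1.518
  Grade 11, suburban: 0.16 × 3.9 = 0.624
Post-stratified estimate = 3.614 → 3.61.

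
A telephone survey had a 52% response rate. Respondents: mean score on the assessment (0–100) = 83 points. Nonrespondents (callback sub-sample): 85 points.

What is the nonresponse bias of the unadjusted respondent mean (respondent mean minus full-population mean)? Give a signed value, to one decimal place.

-1.0

Nonresponse fraction = 1 − 0.52 = 0.48.
Bias = (nonresponse fraction) × (respondent mean − nonrespondent mean)
     = 0.48 × (83 − 85) = 0.48 × -2 = -0.96.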